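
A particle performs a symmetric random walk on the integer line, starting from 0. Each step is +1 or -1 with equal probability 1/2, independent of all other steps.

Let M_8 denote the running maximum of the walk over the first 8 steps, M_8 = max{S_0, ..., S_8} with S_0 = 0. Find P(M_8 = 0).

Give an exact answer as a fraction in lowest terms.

Answer: 35/128

Derivation:
Let M_8 = max(S_0,...,S_8). Use the reflection principle: for j ≥ 1, #{paths with M_8 ≥ j} = #{S_8 ≥ j} + #{S_8 ≥ j+1}.
P(M_8 ≥ 0) = 1 since S_0 = 0, so #{M_8 ≥ 0} = 256.
#{M_8 ≥ 1} = #{S_8 ≥ 1} + #{S_8 ≥ 2} = 93 + 93 = 186.
#{M_8 = 0} = 256 - 186 = 70.
P(M_8 = 0) = 70/256 = 35/128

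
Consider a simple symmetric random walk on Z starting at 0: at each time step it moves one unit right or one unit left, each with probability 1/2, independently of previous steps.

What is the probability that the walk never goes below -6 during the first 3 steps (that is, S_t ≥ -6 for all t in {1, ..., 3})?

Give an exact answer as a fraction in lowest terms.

Answer: 1

Derivation:
Let f(t,s) = #length-t paths at position s with S_1..S_t all ≥ -6.
f(t,s) = f(t-1,s-1) + f(t-1,s+1) for s ≥ -6; f(t,s) = 0 for s < -6.
t=0: f(0,0)=1
t=1: f(1,-1)=1 f(1,1)=1
t=2: f(2,-2)=1 f(2,0)=2 f(2,2)=1
t=3: f(3,-3)=1 f(3,-1)=3 f(3,1)=3 f(3,3)=1
Σ_s f(3,s) = 8
P = 8/8 = 1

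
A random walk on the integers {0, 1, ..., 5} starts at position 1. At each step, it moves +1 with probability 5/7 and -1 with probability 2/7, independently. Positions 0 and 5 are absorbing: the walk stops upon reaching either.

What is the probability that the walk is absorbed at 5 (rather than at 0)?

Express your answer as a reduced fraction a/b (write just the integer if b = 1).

Answer: 625/1031

Derivation:
Biased walk: p = 5/7, q = 2/7, r = q/p = 2/5
Gambler's ruin: P(hit 5 before 0 | start at 1) = (1 - r^a)/(1 - r^N)
r^1 = 2/5; r^5 = 32/3125
P = (1 - 2/5) / (1 - 32/3125) = 3/5 / 3093/3125 = 625/1031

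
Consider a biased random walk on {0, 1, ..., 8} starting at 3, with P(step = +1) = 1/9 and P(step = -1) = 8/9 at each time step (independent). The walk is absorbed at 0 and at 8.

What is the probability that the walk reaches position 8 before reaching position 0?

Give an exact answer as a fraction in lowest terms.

Biased walk: p = 1/9, q = 8/9, r = q/p = 8
Gambler's ruin: P(hit 8 before 0 | start at 3) = (1 - r^a)/(1 - r^N)
r^3 = 512; r^8 = 16777216
P = (1 - 512) / (1 - 16777216) = -511 / -16777215 = 73/2396745

Answer: 73/2396745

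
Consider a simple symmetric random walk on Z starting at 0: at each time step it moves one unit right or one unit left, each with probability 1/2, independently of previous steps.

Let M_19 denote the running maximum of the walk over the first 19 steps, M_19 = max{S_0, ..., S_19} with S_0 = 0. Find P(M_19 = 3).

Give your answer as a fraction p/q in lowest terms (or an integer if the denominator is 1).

Answer: 37791/262144

Derivation:
Let M_19 = max(S_0,...,S_19). Use the reflection principle: for j ≥ 1, #{paths with M_19 ≥ j} = #{S_19 ≥ j} + #{S_19 ≥ j+1}.
By reflection, #{M_19 ≥ 3} = #{S_19 ≥ 3} + #{S_19 ≥ 4} = 169766 + 94184 = 263950.
#{M_19 ≥ 4} = #{S_19 ≥ 4} + #{S_19 ≥ 5} = 94184 + 94184 = 188368.
#{M_19 = 3} = 263950 - 188368 = 75582.
P(M_19 = 3) = 75582/524288 = 37791/262144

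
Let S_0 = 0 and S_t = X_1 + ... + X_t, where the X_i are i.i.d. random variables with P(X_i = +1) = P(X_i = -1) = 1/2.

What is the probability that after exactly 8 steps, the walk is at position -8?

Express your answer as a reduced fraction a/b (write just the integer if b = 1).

Answer: 1/256

Derivation:
To reach position -8 after 8 steps: need 0 steps of +1 and 8 of -1.
Favorable paths: C(8,0) = 1
Total paths: 2^8 = 256
P = 1/256 = 1/256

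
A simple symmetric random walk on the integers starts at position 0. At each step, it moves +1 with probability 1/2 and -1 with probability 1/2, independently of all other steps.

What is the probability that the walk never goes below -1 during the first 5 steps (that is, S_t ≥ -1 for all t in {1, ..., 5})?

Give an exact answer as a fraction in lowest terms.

Answer: 5/8

Derivation:
Let f(t,s) = #length-t paths at position s with S_1..S_t all ≥ -1.
f(t,s) = f(t-1,s-1) + f(t-1,s+1) for s ≥ -1; f(t,s) = 0 for s < -1.
t=0: f(0,0)=1
t=1: f(1,-1)=1 f(1,1)=1
t=2: f(2,0)=2 f(2,2)=1
t=3: f(3,-1)=2 f(3,1)=3 f(3,3)=1
t=4: f(4,0)=5 f(4,2)=4 f(4,4)=1
t=5: f(5,-1)=5 f(5,1)=9 f(5,3)=5 f(5,5)=1
Σ_s f(5,s) = 20
P = 20/32 = 5/8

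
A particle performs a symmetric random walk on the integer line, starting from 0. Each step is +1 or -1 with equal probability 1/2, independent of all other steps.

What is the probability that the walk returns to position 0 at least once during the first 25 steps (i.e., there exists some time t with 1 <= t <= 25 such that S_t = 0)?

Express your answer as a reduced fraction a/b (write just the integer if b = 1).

Answer: 3518265/4194304

Derivation:
Count via complement. Let g(t,s) = #length-t paths at position s with S_1..S_t all ≠ 0.
g(t,s) = g(t-1,s-1) + g(t-1,s+1) for s ≠ 0; g(t,0) = 0.
t=0: g(0,0)=1
t=1: g(1,-1)=1 g(1,1)=1
t=2: g(2,-2)=1 g(2,2)=1
t=3: g(3,-3)=1 g(3,-1)=1 g(3,1)=1 g(3,3)=1
t=4: g(4,-4)=1 g(4,-2)=2 g(4,2)=2 g(4,4)=1
t=5: g(5,-5)=1 g(5,-3)=3 g(5,-1)=2 g(5,1)=2 g(5,3)=3 g(5,5)=1
t=6: g(6,-6)=1 g(6,-4)=4 g(6,-2)=5 g(6,2)=5 g(6,4)=4 g(6,6)=1
t=7: g(7,-7)=1 g(7,-5)=5 g(7,-3)=9 g(7,-1)=5 g(7,1)=5 g(7,3)=9 g(7,5)=5 g(7,7)=1
t=8: g(8,-8)=1 g(8,-6)=6 g(8,-4)=14 g(8,-2)=14 g(8,2)=14 g(8,4)=14 g(8,6)=6 g(8,8)=1
t=9: g(9,-9)=1 g(9,-7)=7 g(9,-5)=20 g(9,-3)=28 g(9,-1)=14 g(9,1)=14 g(9,3)=28 g(9,5)=20 g(9,7)=7 g(9,9)=1
t=10: g(10,-10)=1 g(10,-8)=8 g(10,-6)=27 g(10,-4)=48 g(10,-2)=42 g(10,2)=42 g(10,4)=48 g(10,6)=27 g(10,8)=8 g(10,10)=1
t=11: g(11,-11)=1 g(11,-9)=9 g(11,-7)=35 g(11,-5)=75 g(11,-3)=90 g(11,-1)=42 g(11,1)=42 g(11,3)=90 g(11,5)=75 g(11,7)=35 g(11,9)=9 g(11,11)=1
t=12: g(12,-12)=1 g(12,-10)=10 g(12,-8)=44 g(12,-6)=110 g(12,-4)=165 g(12,-2)=132 g(12,2)=132 g(12,4)=165 g(12,6)=110 g(12,8)=44 g(12,10)=10 g(12,12)=1
t=13: g(13,-13)=1 g(13,-11)=11 g(13,-9)=54 g(13,-7)=154 g(13,-5)=275 g(13,-3)=297 g(13,-1)=132 g(13,1)=132 g(13,3)=297 g(13,5)=275 g(13,7)=154 g(13,9)=54 g(13,11)=11 g(13,13)=1
t=14: g(14,-14)=1 g(14,-12)=12 g(14,-10)=65 g(14,-8)=208 g(14,-6)=429 g(14,-4)=572 g(14,-2)=429 g(14,2)=429 g(14,4)=572 g(14,6)=429 g(14,8)=208 g(14,10)=65 g(14,12)=12 g(14,14)=1
t=15: g(15,-15)=1 g(15,-13)=13 g(15,-11)=77 g(15,-9)=273 g(15,-7)=637 g(15,-5)=1001 g(15,-3)=1001 g(15,-1)=429 g(15,1)=429 g(15,3)=1001 g(15,5)=1001 g(15,7)=637 g(15,9)=273 g(15,11)=77 g(15,13)=13 g(15,15)=1
t=16: g(16,-16)=1 g(16,-14)=14 g(16,-12)=90 g(16,-10)=350 g(16,-8)=910 g(16,-6)=1638 g(16,-4)=2002 g(16,-2)=1430 g(16,2)=1430 g(16,4)=2002 g(16,6)=1638 g(16,8)=910 g(16,10)=350 g(16,12)=90 g(16,14)=14 g(16,16)=1
t=17: g(17,-17)=1 g(17,-15)=15 g(17,-13)=104 g(17,-11)=440 g(17,-9)=1260 g(17,-7)=2548 g(17,-5)=3640 g(17,-3)=3432 g(17,-1)=1430 g(17,1)=1430 g(17,3)=3432 g(17,5)=3640 g(17,7)=2548 g(17,9)=1260 g(17,11)=440 g(17,13)=104 g(17,15)=15 g(17,17)=1
t=18: g(18,-18)=1 g(18,-16)=16 g(18,-14)=119 g(18,-12)=544 g(18,-10)=1700 g(18,-8)=3808 g(18,-6)=6188 g(18,-4)=7072 g(18,-2)=4862 g(18,2)=4862 g(18,4)=7072 g(18,6)=6188 g(18,8)=3808 g(18,10)=1700 g(18,12)=544 g(18,14)=119 g(18,16)=16 g(18,18)=1
t=19: g(19,-19)=1 g(19,-17)=17 g(19,-15)=135 g(19,-13)=663 g(19,-11)=2244 g(19,-9)=5508 g(19,-7)=9996 g(19,-5)=13260 g(19,-3)=11934 g(19,-1)=4862 g(19,1)=4862 g(19,3)=11934 g(19,5)=13260 g(19,7)=9996 g(19,9)=5508 g(19,11)=2244 g(19,13)=663 g(19,15)=135 g(19,17)=17 g(19,19)=1
t=20: g(20,-20)=1 g(20,-18)=18 g(20,-16)=152 g(20,-14)=798 g(20,-12)=2907 g(20,-10)=7752 g(20,-8)=15504 g(20,-6)=23256 g(20,-4)=25194 g(20,-2)=16796 g(20,2)=16796 g(20,4)=25194 g(20,6)=23256 g(20,8)=15504 g(20,10)=7752 g(20,12)=2907 g(20,14)=798 g(20,16)=152 g(20,18)=18 g(20,20)=1
t=21: g(21,-21)=1 g(21,-19)=19 g(21,-17)=170 g(21,-15)=950 g(21,-13)=3705 g(21,-11)=10659 g(21,-9)=23256 g(21,-7)=38760 g(21,-5)=48450 g(21,-3)=41990 g(21,-1)=16796 g(21,1)=16796 g(21,3)=41990 g(21,5)=48450 g(21,7)=38760 g(21,9)=23256 g(21,11)=10659 g(21,13)=3705 g(21,15)=950 g(21,17)=170 g(21,19)=19 g(21,21)=1
t=22: g(22,-22)=1 g(22,-20)=20 g(22,-18)=189 g(22,-16)=1120 g(22,-14)=4655 g(22,-12)=14364 g(22,-10)=33915 g(22,-8)=62016 g(22,-6)=87210 g(22,-4)=90440 g(22,-2)=58786 g(22,2)=58786 g(22,4)=90440 g(22,6)=87210 g(22,8)=62016 g(22,10)=33915 g(22,12)=14364 g(22,14)=4655 g(22,16)=1120 g(22,18)=189 g(22,20)=20 g(22,22)=1
t=23: g(23,-23)=1 g(23,-21)=21 g(23,-19)=209 g(23,-17)=1309 g(23,-15)=5775 g(23,-13)=19019 g(23,-11)=48279 g(23,-9)=95931 g(23,-7)=149226 g(23,-5)=177650 g(23,-3)=149226 g(23,-1)=58786 g(23,1)=58786 g(23,3)=149226 g(23,5)=177650 g(23,7)=149226 g(23,9)=95931 g(23,11)=48279 g(23,13)=19019 g(23,15)=5775 g(23,17)=1309 g(23,19)=209 g(23,21)=21 g(23,23)=1
t=24: g(24,-24)=1 g(24,-22)=22 g(24,-20)=230 g(24,-18)=1518 g(24,-16)=7084 g(24,-14)=24794 g(24,-12)=67298 g(24,-10)=144210 g(24,-8)=245157 g(24,-6)=326876 g(24,-4)=326876 g(24,-2)=208012 g(24,2)=208012 g(24,4)=326876 g(24,6)=326876 g(24,8)=245157 g(24,10)=144210 g(24,12)=67298 g(24,14)=24794 g(24,16)=7084 g(24,18)=1518 g(24,20)=230 g(24,22)=22 g(24,24)=1
t=25: g(25,-25)=1 g(25,-23)=23 g(25,-21)=252 g(25,-19)=1748 g(25,-17)=8602 g(25,-15)=31878 g(25,-13)=92092 g(25,-11)=211508 g(25,-9)=389367 g(25,-7)=572033 g(25,-5)=653752 g(25,-3)=534888 g(25,-1)=208012 g(25,1)=208012 g(25,3)=534888 g(25,5)=653752 g(25,7)=572033 g(25,9)=389367 g(25,11)=211508 g(25,13)=92092 g(25,15)=31878 g(25,17)=8602 g(25,19)=1748 g(25,21)=252 g(25,23)=23 g(25,25)=1
Paths never hitting 0: Σ_s g(25,s) = 5408312
Paths hitting 0: 2^25 - 5408312 = 28146120
P = 28146120/33554432 = 3518265/4194304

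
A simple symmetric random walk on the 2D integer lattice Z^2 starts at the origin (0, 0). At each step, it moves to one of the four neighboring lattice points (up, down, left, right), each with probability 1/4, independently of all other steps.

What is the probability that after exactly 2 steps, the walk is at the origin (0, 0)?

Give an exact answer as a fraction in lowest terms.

Let h be the number of horizontal steps (so 2-h are vertical). To end at (0,0) need (h+0)/2 right-steps and ((2-h)+0)/2 up-steps.
Sum over h with 0 ≤ h ≤ 2, h ≡ 0 (mod 2), 2-h ≡ 0 (mod 2):
h=0: C(2,0)·C(0,0)·C(2,1) = 1·1·2 = 2
h=2: C(2,2)·C(2,1)·C(0,0) = 1·2·1 = 2
Total favorable: 4
Total paths: 4^2 = 16
P = 4/16 = 1/4

Answer: 1/4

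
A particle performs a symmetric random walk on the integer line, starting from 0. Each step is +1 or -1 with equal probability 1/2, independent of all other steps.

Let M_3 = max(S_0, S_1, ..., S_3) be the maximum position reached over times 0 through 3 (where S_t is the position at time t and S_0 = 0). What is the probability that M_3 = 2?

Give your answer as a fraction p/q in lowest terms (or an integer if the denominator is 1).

Answer: 1/8

Derivation:
Let M_3 = max(S_0,...,S_3). Use the reflection principle: for j ≥ 1, #{paths with M_3 ≥ j} = #{S_3 ≥ j} + #{S_3 ≥ j+1}.
By reflection, #{M_3 ≥ 2} = #{S_3 ≥ 2} + #{S_3 ≥ 3} = 1 + 1 = 2.
#{M_3 ≥ 3} = #{S_3 ≥ 3} + #{S_3 ≥ 4} = 1 + 0 = 1.
#{M_3 = 2} = 2 - 1 = 1.
P(M_3 = 2) = 1/8 = 1/8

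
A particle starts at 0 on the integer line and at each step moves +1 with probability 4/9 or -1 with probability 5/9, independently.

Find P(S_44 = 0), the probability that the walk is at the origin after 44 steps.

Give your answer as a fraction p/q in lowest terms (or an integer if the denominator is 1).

To be at 0 after 44 steps: need exactly 22 steps of +1 and 22 of -1.
Number of such sequences: C(44,22) = 2104098963720
Each has probability (4/9)^22 · (5/9)^22 = 41943040000000000000000000000/969773729787523602876821942164080815560161
P = 2104098963720 · 41943040000000000000000000000/969773729787523602876821942164080815560161 = 29417435666422169600000000000000000000000/323257909929174534292273980721360271853387

Answer: 29417435666422169600000000000000000000000/323257909929174534292273980721360271853387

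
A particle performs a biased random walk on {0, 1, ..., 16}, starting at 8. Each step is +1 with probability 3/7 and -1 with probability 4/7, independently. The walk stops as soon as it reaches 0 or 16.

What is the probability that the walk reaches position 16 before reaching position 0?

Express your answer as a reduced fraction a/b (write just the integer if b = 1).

Answer: 6561/72097

Derivation:
Biased walk: p = 3/7, q = 4/7, r = q/p = 4/3
Gambler's ruin: P(hit 16 before 0 | start at 8) = (1 - r^a)/(1 - r^N)
r^8 = 65536/6561; r^16 = 4294967296/43046721
P = (1 - 65536/6561) / (1 - 4294967296/43046721) = -58975/6561 / -4251920575/43046721 = 6561/72097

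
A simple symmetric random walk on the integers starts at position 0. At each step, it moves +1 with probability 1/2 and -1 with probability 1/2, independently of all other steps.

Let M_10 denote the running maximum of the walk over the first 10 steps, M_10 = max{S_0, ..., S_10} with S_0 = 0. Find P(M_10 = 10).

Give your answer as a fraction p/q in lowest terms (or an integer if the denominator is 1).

Answer: 1/1024

Derivation:
Let M_10 = max(S_0,...,S_10). Use the reflection principle: for j ≥ 1, #{paths with M_10 ≥ j} = #{S_10 ≥ j} + #{S_10 ≥ j+1}.
By reflection, #{M_10 ≥ 10} = #{S_10 ≥ 10} + #{S_10 ≥ 11} = 1 + 0 = 1.
#{M_10 ≥ 11} = #{S_10 ≥ 11} + #{S_10 ≥ 12} = 0 + 0 = 0.
#{M_10 = 10} = 1 - 0 = 1.
P(M_10 = 10) = 1/1024 = 1/1024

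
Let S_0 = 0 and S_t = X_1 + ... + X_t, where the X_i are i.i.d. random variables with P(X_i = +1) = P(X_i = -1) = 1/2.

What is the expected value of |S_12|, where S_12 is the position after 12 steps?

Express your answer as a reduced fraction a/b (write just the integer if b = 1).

S_12 takes values m ≡ 0 (mod 2) with |m| ≤ 12; P(S_12=m) = C(12,(12+m)/2)/2^12.
Total paths: 2^12 = 4096
Distribution: P(S=-12)=1/4096, P(S=-10)=12/4096, P(S=-8)=66/4096, P(S=-6)=220/4096, P(S=-4)=495/4096, P(S=-2)=792/4096, P(S=0)=924/4096, P(S=2)=792/4096, P(S=4)=495/4096, P(S=6)=220/4096, P(S=8)=66/4096, P(S=10)=12/4096, P(S=12)=1/4096
E[|S_12|] = Σ_m |m|·P(S_12=m) = 11088/4096 = 693/256

Answer: 693/256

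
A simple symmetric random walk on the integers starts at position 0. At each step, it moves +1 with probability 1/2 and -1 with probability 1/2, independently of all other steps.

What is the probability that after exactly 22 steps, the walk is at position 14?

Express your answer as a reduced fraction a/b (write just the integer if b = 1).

Answer: 7315/4194304

Derivation:
To reach position 14 after 22 steps: need 18 steps of +1 and 4 of -1.
Favorable paths: C(22,18) = 7315
Total paths: 2^22 = 4194304
P = 7315/4194304 = 7315/4194304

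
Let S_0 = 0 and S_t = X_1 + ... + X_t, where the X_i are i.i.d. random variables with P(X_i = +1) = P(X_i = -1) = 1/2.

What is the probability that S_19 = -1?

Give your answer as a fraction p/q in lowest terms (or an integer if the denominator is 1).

Answer: 46189/262144

Derivation:
To reach position -1 after 19 steps: need 9 steps of +1 and 10 of -1.
Favorable paths: C(19,9) = 92378
Total paths: 2^19 = 524288
P = 92378/524288 = 46189/262144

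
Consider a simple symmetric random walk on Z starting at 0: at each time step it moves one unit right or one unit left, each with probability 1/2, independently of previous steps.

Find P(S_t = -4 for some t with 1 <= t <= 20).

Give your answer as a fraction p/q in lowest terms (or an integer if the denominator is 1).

Answer: 200965/524288

Derivation:
Count via complement. Let g(t,s) = #length-t paths at position s with S_1..S_t all ≠ -4.
g(t,s) = g(t-1,s-1) + g(t-1,s+1) for s ≠ -4; g(t,-4) = 0.
t=0: g(0,0)=1
t=1: g(1,-1)=1 g(1,1)=1
t=2: g(2,-2)=1 g(2,0)=2 g(2,2)=1
t=3: g(3,-3)=1 g(3,-1)=3 g(3,1)=3 g(3,3)=1
t=4: g(4,-2)=4 g(4,0)=6 g(4,2)=4 g(4,4)=1
t=5: g(5,-3)=4 g(5,-1)=10 g(5,1)=10 g(5,3)=5 g(5,5)=1
t=6: g(6,-2)=14 g(6,0)=20 g(6,2)=15 g(6,4)=6 g(6,6)=1
t=7: g(7,-3)=14 g(7,-1)=34 g(7,1)=35 g(7,3)=21 g(7,5)=7 g(7,7)=1
t=8: g(8,-2)=48 g(8,0)=69 g(8,2)=56 g(8,4)=28 g(8,6)=8 g(8,8)=1
t=9: g(9,-3)=48 g(9,-1)=117 g(9,1)=125 g(9,3)=84 g(9,5)=36 g(9,7)=9 g(9,9)=1
t=10: g(10,-2)=165 g(10,0)=242 g(10,2)=209 g(10,4)=120 g(10,6)=45 g(10,8)=10 g(10,10)=1
t=11: g(11,-3)=165 g(11,-1)=407 g(11,1)=451 g(11,3)=329 g(11,5)=165 g(11,7)=55 g(11,9)=11 g(11,11)=1
t=12: g(12,-2)=572 g(12,0)=858 g(12,2)=780 g(12,4)=494 g(12,6)=220 g(12,8)=66 g(12,10)=12 g(12,12)=1
t=13: g(13,-3)=572 g(13,-1)=1430 g(13,1)=1638 g(13,3)=1274 g(13,5)=714 g(13,7)=286 g(13,9)=78 g(13,11)=13 g(13,13)=1
t=14: g(14,-2)=2002 g(14,0)=3068 g(14,2)=2912 g(14,4)=1988 g(14,6)=1000 g(14,8)=364 g(14,10)=91 g(14,12)=14 g(14,14)=1
t=15: g(15,-3)=2002 g(15,-1)=5070 g(15,1)=5980 g(15,3)=4900 g(15,5)=2988 g(15,7)=1364 g(15,9)=455 g(15,11)=105 g(15,13)=15 g(15,15)=1
t=16: g(16,-2)=7072 g(16,0)=11050 g(16,2)=10880 g(16,4)=7888 g(16,6)=4352 g(16,8)=1819 g(16,10)=560 g(16,12)=120 g(16,14)=16 g(16,16)=1
t=17: g(17,-3)=7072 g(17,-1)=18122 g(17,1)=21930 g(17,3)=18768 g(17,5)=12240 g(17,7)=6171 g(17,9)=2379 g(17,11)=680 g(17,13)=136 g(17,15)=17 g(17,17)=1
t=18: g(18,-2)=25194 g(18,0)=40052 g(18,2)=40698 g(18,4)=31008 g(18,6)=18411 g(18,8)=8550 g(18,10)=3059 g(18,12)=816 g(18,14)=153 g(18,16)=18 g(18,18)=1
t=19: g(19,-3)=25194 g(19,-1)=65246 g(19,1)=80750 g(19,3)=71706 g(19,5)=49419 g(19,7)=26961 g(19,9)=11609 g(19,11)=3875 g(19,13)=969 g(19,15)=171 g(19,17)=19 g(19,19)=1
t=20: g(20,-2)=90440 g(20,0)=145996 g(20,2)=152456 g(20,4)=121125 g(20,6)=76380 g(20,8)=38570 g(20,10)=15484 g(20,12)=4844 g(20,14)=1140 g(20,16)=190 g(20,18)=20 g(20,20)=1
Paths never hitting -4: Σ_s g(20,s) = 646646
Paths hitting -4: 2^20 - 646646 = 401930
P = 401930/1048576 = 200965/524288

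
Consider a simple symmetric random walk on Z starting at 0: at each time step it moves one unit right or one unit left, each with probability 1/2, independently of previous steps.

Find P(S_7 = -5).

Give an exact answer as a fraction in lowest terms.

To reach position -5 after 7 steps: need 1 step of +1 and 6 of -1.
Favorable paths: C(7,1) = 7
Total paths: 2^7 = 128
P = 7/128 = 7/128

Answer: 7/128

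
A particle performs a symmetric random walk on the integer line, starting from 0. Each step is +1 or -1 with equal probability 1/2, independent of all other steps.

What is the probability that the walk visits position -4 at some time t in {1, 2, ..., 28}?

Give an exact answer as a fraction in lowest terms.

Count via complement. Let g(t,s) = #length-t paths at position s with S_1..S_t all ≠ -4.
g(t,s) = g(t-1,s-1) + g(t-1,s+1) for s ≠ -4; g(t,-4) = 0.
t=0: g(0,0)=1
t=1: g(1,-1)=1 g(1,1)=1
t=2: g(2,-2)=1 g(2,0)=2 g(2,2)=1
t=3: g(3,-3)=1 g(3,-1)=3 g(3,1)=3 g(3,3)=1
t=4: g(4,-2)=4 g(4,0)=6 g(4,2)=4 g(4,4)=1
t=5: g(5,-3)=4 g(5,-1)=10 g(5,1)=10 g(5,3)=5 g(5,5)=1
t=6: g(6,-2)=14 g(6,0)=20 g(6,2)=15 g(6,4)=6 g(6,6)=1
t=7: g(7,-3)=14 g(7,-1)=34 g(7,1)=35 g(7,3)=21 g(7,5)=7 g(7,7)=1
t=8: g(8,-2)=48 g(8,0)=69 g(8,2)=56 g(8,4)=28 g(8,6)=8 g(8,8)=1
t=9: g(9,-3)=48 g(9,-1)=117 g(9,1)=125 g(9,3)=84 g(9,5)=36 g(9,7)=9 g(9,9)=1
t=10: g(10,-2)=165 g(10,0)=242 g(10,2)=209 g(10,4)=120 g(10,6)=45 g(10,8)=10 g(10,10)=1
t=11: g(11,-3)=165 g(11,-1)=407 g(11,1)=451 g(11,3)=329 g(11,5)=165 g(11,7)=55 g(11,9)=11 g(11,11)=1
t=12: g(12,-2)=572 g(12,0)=858 g(12,2)=780 g(12,4)=494 g(12,6)=220 g(12,8)=66 g(12,10)=12 g(12,12)=1
t=13: g(13,-3)=572 g(13,-1)=1430 g(13,1)=1638 g(13,3)=1274 g(13,5)=714 g(13,7)=286 g(13,9)=78 g(13,11)=13 g(13,13)=1
t=14: g(14,-2)=2002 g(14,0)=3068 g(14,2)=2912 g(14,4)=1988 g(14,6)=1000 g(14,8)=364 g(14,10)=91 g(14,12)=14 g(14,14)=1
t=15: g(15,-3)=2002 g(15,-1)=5070 g(15,1)=5980 g(15,3)=4900 g(15,5)=2988 g(15,7)=1364 g(15,9)=455 g(15,11)=105 g(15,13)=15 g(15,15)=1
t=16: g(16,-2)=7072 g(16,0)=11050 g(16,2)=10880 g(16,4)=7888 g(16,6)=4352 g(16,8)=1819 g(16,10)=560 g(16,12)=120 g(16,14)=16 g(16,16)=1
t=17: g(17,-3)=7072 g(17,-1)=18122 g(17,1)=21930 g(17,3)=18768 g(17,5)=12240 g(17,7)=6171 g(17,9)=2379 g(17,11)=680 g(17,13)=136 g(17,15)=17 g(17,17)=1
t=18: g(18,-2)=25194 g(18,0)=40052 g(18,2)=40698 g(18,4)=31008 g(18,6)=18411 g(18,8)=8550 g(18,10)=3059 g(18,12)=816 g(18,14)=153 g(18,16)=18 g(18,18)=1
t=19: g(19,-3)=25194 g(19,-1)=65246 g(19,1)=80750 g(19,3)=71706 g(19,5)=49419 g(19,7)=26961 g(19,9)=11609 g(19,11)=3875 g(19,13)=969 g(19,15)=171 g(19,17)=19 g(19,19)=1
t=20: g(20,-2)=90440 g(20,0)=145996 g(20,2)=152456 g(20,4)=121125 g(20,6)=76380 g(20,8)=38570 g(20,10)=15484 g(20,12)=4844 g(20,14)=1140 g(20,16)=190 g(20,18)=20 g(20,20)=1
t=21: g(21,-3)=90440 g(21,-1)=236436 g(21,1)=298452 g(21,3)=273581 g(21,5)=197505 g(21,7)=114950 g(21,9)=54054 g(21,11)=20328 g(21,13)=5984 g(21,15)=1330 g(21,17)=210 g(21,19)=21 g(21,21)=1
t=22: g(22,-2)=326876 g(22,0)=534888 g(22,2)=572033 g(22,4)=471086 g(22,6)=312455 g(22,8)=169004 g(22,10)=74382 g(22,12)=26312 g(22,14)=7314 g(22,16)=1540 g(22,18)=231 g(22,20)=22 g(22,22)=1
t=23: g(23,-3)=326876 g(23,-1)=861764 g(23,1)=1106921 g(23,3)=1043119 g(23,5)=783541 g(23,7)=481459 g(23,9)=243386 g(23,11)=100694 g(23,13)=33626 g(23,15)=8854 g(23,17)=1771 g(23,19)=253 g(23,21)=23 g(23,23)=1
t=24: g(24,-2)=1188640 g(24,0)=1968685 g(24,2)=2150040 g(24,4)=1826660 g(24,6)=1265000 g(24,8)=724845 g(24,10)=344080 g(24,12)=134320 g(24,14)=42480 g(24,16)=10625 g(24,18)=2024 g(24,20)=276 g(24,22)=24 g(24,24)=1
t=25: g(25,-3)=1188640 g(25,-1)=3157325 g(25,1)=4118725 g(25,3)=3976700 g(25,5)=3091660 g(25,7)=1989845 g(25,9)=1068925 g(25,11)=478400 g(25,13)=176800 g(25,15)=53105 g(25,17)=12649 g(25,19)=2300 g(25,21)=300 g(25,23)=25 g(25,25)=1
t=26: g(26,-2)=4345965 g(26,0)=7276050 g(26,2)=8095425 g(26,4)=7068360 g(26,6)=5081505 g(26,8)=3058770 g(26,10)=1547325 g(26,12)=655200 g(26,14)=229905 g(26,16)=65754 g(26,18)=14949 g(26,20)=2600 g(26,22)=325 g(26,24)=26 g(26,26)=1
t=27: g(27,-3)=4345965 g(27,-1)=11622015 g(27,1)=15371475 g(27,3)=15163785 g(27,5)=12149865 g(27,7)=8140275 g(27,9)=4606095 g(27,11)=2202525 g(27,13)=885105 g(27,15)=295659 g(27,17)=80703 g(27,19)=17549 g(27,21)=2925 g(27,23)=351 g(27,25)=27 g(27,27)=1
t=28: g(28,-2)=15967980 g(28,0)=26993490 g(28,2)=30535260 g(28,4)=27313650 g(28,6)=20290140 g(28,8)=12746370 g(28,10)=6808620 g(28,12)=3087630 g(28,14)=1180764 g(28,16)=376362 g(28,18)=98252 g(28,20)=20474 g(28,22)=3276 g(28,24)=378 g(28,26)=28 g(28,28)=1
Paths never hitting -4: Σ_s g(28,s) = 145422675
Paths hitting -4: 2^28 - 145422675 = 123012781
P = 123012781/268435456 = 123012781/268435456

Answer: 123012781/268435456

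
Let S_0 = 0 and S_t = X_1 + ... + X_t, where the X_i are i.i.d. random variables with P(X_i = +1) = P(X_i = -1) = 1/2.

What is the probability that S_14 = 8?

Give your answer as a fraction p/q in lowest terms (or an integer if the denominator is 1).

To reach position 8 after 14 steps: need 11 steps of +1 and 3 of -1.
Favorable paths: C(14,11) = 364
Total paths: 2^14 = 16384
P = 364/16384 = 91/4096

Answer: 91/4096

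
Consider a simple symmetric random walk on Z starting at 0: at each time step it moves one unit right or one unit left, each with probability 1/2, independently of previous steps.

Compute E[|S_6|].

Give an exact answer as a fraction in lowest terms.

S_6 takes values m ≡ 0 (mod 2) with |m| ≤ 6; P(S_6=m) = C(6,(6+m)/2)/2^6.
Total paths: 2^6 = 64
Distribution: P(S=-6)=1/64, P(S=-4)=6/64, P(S=-2)=15/64, P(S=0)=20/64, P(S=2)=15/64, P(S=4)=6/64, P(S=6)=1/64
E[|S_6|] = Σ_m |m|·P(S_6=m) = 120/64 = 15/8

Answer: 15/8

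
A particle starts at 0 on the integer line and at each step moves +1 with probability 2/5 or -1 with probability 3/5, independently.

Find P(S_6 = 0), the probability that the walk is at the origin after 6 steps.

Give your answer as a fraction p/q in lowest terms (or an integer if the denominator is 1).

To be at 0 after 6 steps: need exactly 3 steps of +1 and 3 of -1.
Number of such sequences: C(6,3) = 20
Each has probability (2/5)^3 · (3/5)^3 = 216/15625
P = 20 · 216/15625 = 864/3125

Answer: 864/3125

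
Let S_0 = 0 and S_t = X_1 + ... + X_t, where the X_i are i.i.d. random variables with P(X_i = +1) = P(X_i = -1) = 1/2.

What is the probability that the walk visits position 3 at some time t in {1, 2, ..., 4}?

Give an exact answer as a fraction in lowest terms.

Count via complement. Let g(t,s) = #length-t paths at position s with S_1..S_t all ≠ 3.
g(t,s) = g(t-1,s-1) + g(t-1,s+1) for s ≠ 3; g(t,3) = 0.
t=0: g(0,0)=1
t=1: g(1,-1)=1 g(1,1)=1
t=2: g(2,-2)=1 g(2,0)=2 g(2,2)=1
t=3: g(3,-3)=1 g(3,-1)=3 g(3,1)=3
t=4: g(4,-4)=1 g(4,-2)=4 g(4,0)=6 g(4,2)=3
Paths never hitting 3: Σ_s g(4,s) = 14
Paths hitting 3: 2^4 - 14 = 2
P = 2/16 = 1/8

Answer: 1/8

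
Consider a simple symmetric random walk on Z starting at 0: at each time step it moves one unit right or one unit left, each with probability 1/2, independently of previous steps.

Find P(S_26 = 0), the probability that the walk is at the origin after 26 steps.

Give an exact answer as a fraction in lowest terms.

To return to 0 after 26 steps: need exactly 13 steps of +1 and 13 of -1.
Favorable paths: C(26,13) = 10400600
Total paths: 2^26 = 67108864
P = 10400600/67108864 = 1300075/8388608

Answer: 1300075/8388608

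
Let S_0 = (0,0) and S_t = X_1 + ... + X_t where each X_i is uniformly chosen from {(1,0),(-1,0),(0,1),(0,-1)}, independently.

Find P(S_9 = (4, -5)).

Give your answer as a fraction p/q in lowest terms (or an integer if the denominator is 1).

Let h be the number of horizontal steps (so 9-h are vertical). To end at (4,-5) need (h+4)/2 right-steps and ((9-h)-5)/2 up-steps.
Sum over h with 4 ≤ h ≤ 4, h ≡ 0 (mod 2), 9-h ≡ 1 (mod 2):
h=4: C(9,4)·C(4,4)·C(5,0) = 126·1·1 = 126
Total favorable: 126
Total paths: 4^9 = 262144
P = 126/262144 = 63/131072

Answer: 63/131072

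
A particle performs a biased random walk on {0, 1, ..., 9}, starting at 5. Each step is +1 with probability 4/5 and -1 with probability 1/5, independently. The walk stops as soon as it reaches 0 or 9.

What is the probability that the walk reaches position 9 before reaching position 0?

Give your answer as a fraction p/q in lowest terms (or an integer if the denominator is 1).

Biased walk: p = 4/5, q = 1/5, r = q/p = 1/4
Gambler's ruin: P(hit 9 before 0 | start at 5) = (1 - r^a)/(1 - r^N)
r^5 = 1/1024; r^9 = 1/262144
P = (1 - 1/1024) / (1 - 1/262144) = 1023/1024 / 262143/262144 = 87296/87381

Answer: 87296/87381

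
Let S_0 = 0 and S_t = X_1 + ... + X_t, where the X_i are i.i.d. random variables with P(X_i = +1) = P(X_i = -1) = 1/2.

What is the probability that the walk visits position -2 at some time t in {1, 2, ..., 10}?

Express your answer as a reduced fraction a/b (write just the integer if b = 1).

Answer: 281/512

Derivation:
Count via complement. Let g(t,s) = #length-t paths at position s with S_1..S_t all ≠ -2.
g(t,s) = g(t-1,s-1) + g(t-1,s+1) for s ≠ -2; g(t,-2) = 0.
t=0: g(0,0)=1
t=1: g(1,-1)=1 g(1,1)=1
t=2: g(2,0)=2 g(2,2)=1
t=3: g(3,-1)=2 g(3,1)=3 g(3,3)=1
t=4: g(4,0)=5 g(4,2)=4 g(4,4)=1
t=5: g(5,-1)=5 g(5,1)=9 g(5,3)=5 g(5,5)=1
t=6: g(6,0)=14 g(6,2)=14 g(6,4)=6 g(6,6)=1
t=7: g(7,-1)=14 g(7,1)=28 g(7,3)=20 g(7,5)=7 g(7,7)=1
t=8: g(8,0)=42 g(8,2)=48 g(8,4)=27 g(8,6)=8 g(8,8)=1
t=9: g(9,-1)=42 g(9,1)=90 g(9,3)=75 g(9,5)=35 g(9,7)=9 g(9,9)=1
t=10: g(10,0)=132 g(10,2)=165 g(10,4)=110 g(10,6)=44 g(10,8)=10 g(10,10)=1
Paths never hitting -2: Σ_s g(10,s) = 462
Paths hitting -2: 2^10 - 462 = 562
P = 562/1024 = 281/512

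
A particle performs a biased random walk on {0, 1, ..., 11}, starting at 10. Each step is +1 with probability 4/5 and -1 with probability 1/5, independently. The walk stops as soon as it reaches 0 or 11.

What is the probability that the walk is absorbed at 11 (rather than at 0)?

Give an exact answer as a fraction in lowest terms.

Biased walk: p = 4/5, q = 1/5, r = q/p = 1/4
Gambler's ruin: P(hit 11 before 0 | start at 10) = (1 - r^a)/(1 - r^N)
r^10 = 1/1048576; r^11 = 1/4194304
P = (1 - 1/1048576) / (1 - 1/4194304) = 1048575/1048576 / 4194303/4194304 = 1398100/1398101

Answer: 1398100/1398101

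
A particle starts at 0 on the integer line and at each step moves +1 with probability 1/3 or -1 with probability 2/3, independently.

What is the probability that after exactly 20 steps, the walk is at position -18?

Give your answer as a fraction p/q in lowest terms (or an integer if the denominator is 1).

To reach position -18 after 20 steps: need 1 step of +1 and 19 steps of -1.
Number of such sequences: C(20,1) = 20
Each has probability (1/3)^1 · (2/3)^19 = 524288/3486784401
P = 20 · 524288/3486784401 = 10485760/3486784401

Answer: 10485760/3486784401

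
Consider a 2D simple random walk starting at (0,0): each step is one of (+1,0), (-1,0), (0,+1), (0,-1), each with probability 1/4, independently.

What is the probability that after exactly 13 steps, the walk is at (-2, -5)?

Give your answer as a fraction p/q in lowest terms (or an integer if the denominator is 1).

Answer: 184041/33554432

Derivation:
Let h be the number of horizontal steps (so 13-h are vertical). To end at (-2,-5) need (h-2)/2 right-steps and ((13-h)-5)/2 up-steps.
Sum over h with 2 ≤ h ≤ 8, h ≡ 0 (mod 2), 13-h ≡ 1 (mod 2):
h=2: C(13,2)·C(2,0)·C(11,3) = 78·1·165 = 12870
h=4: C(13,4)·C(4,1)·C(9,2) = 715·4·36 = 102960
h=6: C(13,6)·C(6,2)·C(7,1) = 1716·15·7 = 180180
h=8: C(13,8)·C(8,3)·C(5,0) = 1287·56·1 = 72072
Total favorable: 368082
Total paths: 4^13 = 67108864
P = 368082/67108864 = 184041/33554432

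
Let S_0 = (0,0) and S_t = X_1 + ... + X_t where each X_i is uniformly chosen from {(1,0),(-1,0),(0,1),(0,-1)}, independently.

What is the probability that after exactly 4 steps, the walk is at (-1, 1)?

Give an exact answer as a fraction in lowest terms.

Answer: 3/32

Derivation:
Let h be the number of horizontal steps (so 4-h are vertical). To end at (-1,1) need (h-1)/2 right-steps and ((4-h)+1)/2 up-steps.
Sum over h with 1 ≤ h ≤ 3, h ≡ 1 (mod 2), 4-h ≡ 1 (mod 2):
h=1: C(4,1)·C(1,0)·C(3,2) = 4·1·3 = 12
h=3: C(4,3)·C(3,1)·C(1,1) = 4·3·1 = 12
Total favorable: 24
Total paths: 4^4 = 256
P = 24/256 = 3/32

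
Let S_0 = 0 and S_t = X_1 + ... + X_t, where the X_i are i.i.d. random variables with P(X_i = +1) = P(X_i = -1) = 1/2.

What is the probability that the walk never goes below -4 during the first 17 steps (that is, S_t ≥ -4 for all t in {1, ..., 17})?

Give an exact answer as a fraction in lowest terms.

Answer: 24973/32768

Derivation:
Let f(t,s) = #length-t paths at position s with S_1..S_t all ≥ -4.
f(t,s) = f(t-1,s-1) + f(t-1,s+1) for s ≥ -4; f(t,s) = 0 for s < -4.
t=0: f(0,0)=1
t=1: f(1,-1)=1 f(1,1)=1
t=2: f(2,-2)=1 f(2,0)=2 f(2,2)=1
t=3: f(3,-3)=1 f(3,-1)=3 f(3,1)=3 f(3,3)=1
t=4: f(4,-4)=1 f(4,-2)=4 f(4,0)=6 f(4,2)=4 f(4,4)=1
t=5: f(5,-3)=5 f(5,-1)=10 f(5,1)=10 f(5,3)=5 f(5,5)=1
t=6: f(6,-4)=5 f(6,-2)=15 f(6,0)=20 f(6,2)=15 f(6,4)=6 f(6,6)=1
t=7: f(7,-3)=20 f(7,-1)=35 f(7,1)=35 f(7,3)=21 f(7,5)=7 f(7,7)=1
t=8: f(8,-4)=20 f(8,-2)=55 f(8,0)=70 f(8,2)=56 f(8,4)=28 f(8,6)=8 f(8,8)=1
t=9: f(9,-3)=75 f(9,-1)=125 f(9,1)=126 f(9,3)=84 f(9,5)=36 f(9,7)=9 f(9,9)=1
t=10: f(10,-4)=75 f(10,-2)=200 f(10,0)=251 f(10,2)=210 f(10,4)=120 f(10,6)=45 f(10,8)=10 f(10,10)=1
t=11: f(11,-3)=275 f(11,-1)=451 f(11,1)=461 f(11,3)=330 f(11,5)=165 f(11,7)=55 f(11,9)=11 f(11,11)=1
t=12: f(12,-4)=275 f(12,-2)=726 f(12,0)=912 f(12,2)=791 f(12,4)=495 f(12,6)=220 f(12,8)=66 f(12,10)=12 f(12,12)=1
t=13: f(13,-3)=1001 f(13,-1)=1638 f(13,1)=1703 f(13,3)=1286 f(13,5)=715 f(13,7)=286 f(13,9)=78 f(13,11)=13 f(13,13)=1
t=14: f(14,-4)=1001 f(14,-2)=2639 f(14,0)=3341 f(14,2)=2989 f(14,4)=2001 f(14,6)=1001 f(14,8)=364 f(14,10)=91 f(14,12)=14 f(14,14)=1
t=15: f(15,-3)=3640 f(15,-1)=5980 f(15,1)=6330 f(15,3)=4990 f(15,5)=3002 f(15,7)=1365 f(15,9)=455 f(15,11)=105 f(15,13)=15 f(15,15)=1
t=16: f(16,-4)=3640 f(16,-2)=9620 f(16,0)=12310 f(16,2)=11320 f(16,4)=7992 f(16,6)=4367 f(16,8)=1820 f(16,10)=560 f(16,12)=120 f(16,14)=16 f(16,16)=1
t=17: f(17,-3)=13260 f(17,-1)=21930 f(17,1)=23630 f(17,3)=19312 f(17,5)=12359 f(17,7)=6187 f(17,9)=2380 f(17,11)=680 f(17,13)=136 f(17,15)=17 f(17,17)=1
Σ_s f(17,s) = 99892
P = 99892/131072 = 24973/32768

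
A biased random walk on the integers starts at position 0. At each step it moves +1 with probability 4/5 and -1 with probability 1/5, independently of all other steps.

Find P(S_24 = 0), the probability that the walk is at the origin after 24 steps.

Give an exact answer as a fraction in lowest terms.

To be at 0 after 24 steps: need exactly 12 steps of +1 and 12 of -1.
Number of such sequences: C(24,12) = 2704156
Each has probability (4/5)^12 · (1/5)^12 = 16777216/59604644775390625
P = 2704156 · 16777216/59604644775390625 = 45368209309696/59604644775390625

Answer: 45368209309696/59604644775390625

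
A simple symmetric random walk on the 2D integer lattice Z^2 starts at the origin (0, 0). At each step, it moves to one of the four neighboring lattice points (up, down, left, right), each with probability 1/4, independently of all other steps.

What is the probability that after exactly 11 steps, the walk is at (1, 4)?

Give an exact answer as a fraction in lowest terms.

Let h be the number of horizontal steps (so 11-h are vertical). To end at (1,4) need (h+1)/2 right-steps and ((11-h)+4)/2 up-steps.
Sum over h with 1 ≤ h ≤ 7, h ≡ 1 (mod 2), 11-h ≡ 0 (mod 2):
h=1: C(11,1)·C(1,1)·C(10,7) = 11·1·120 = 1320
h=3: C(11,3)·C(3,2)·C(8,6) = 165·3·28 = 13860
h=5: C(11,5)·C(5,3)·C(6,5) = 462·10·6 = 27720
h=7: C(11,7)·C(7,4)·C(4,4) = 330·35·1 = 11550
Total favorable: 54450
Total paths: 4^11 = 4194304
P = 54450/4194304 = 27225/2097152

Answer: 27225/2097152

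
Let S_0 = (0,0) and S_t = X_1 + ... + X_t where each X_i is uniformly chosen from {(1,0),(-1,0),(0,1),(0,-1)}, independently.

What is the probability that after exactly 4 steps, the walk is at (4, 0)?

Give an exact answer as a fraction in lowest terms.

Answer: 1/256

Derivation:
Let h be the number of horizontal steps (so 4-h are vertical). To end at (4,0) need (h+4)/2 right-steps and ((4-h)+0)/2 up-steps.
Sum over h with 4 ≤ h ≤ 4, h ≡ 0 (mod 2), 4-h ≡ 0 (mod 2):
h=4: C(4,4)·C(4,4)·C(0,0) = 1·1·1 = 1
Total favorable: 1
Total paths: 4^4 = 256
P = 1/256 = 1/256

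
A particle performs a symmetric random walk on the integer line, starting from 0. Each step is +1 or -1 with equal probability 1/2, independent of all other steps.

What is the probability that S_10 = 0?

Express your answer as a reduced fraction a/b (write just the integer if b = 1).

To return to 0 after 10 steps: need exactly 5 steps of +1 and 5 of -1.
Favorable paths: C(10,5) = 252
Total paths: 2^10 = 1024
P = 252/1024 = 63/256

Answer: 63/256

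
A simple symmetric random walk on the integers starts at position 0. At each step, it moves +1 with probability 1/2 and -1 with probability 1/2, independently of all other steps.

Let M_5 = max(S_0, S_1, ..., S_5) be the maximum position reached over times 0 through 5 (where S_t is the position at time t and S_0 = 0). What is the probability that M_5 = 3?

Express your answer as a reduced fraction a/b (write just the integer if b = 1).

Answer: 5/32

Derivation:
Let M_5 = max(S_0,...,S_5). Use the reflection principle: for j ≥ 1, #{paths with M_5 ≥ j} = #{S_5 ≥ j} + #{S_5 ≥ j+1}.
By reflection, #{M_5 ≥ 3} = #{S_5 ≥ 3} + #{S_5 ≥ 4} = 6 + 1 = 7.
#{M_5 ≥ 4} = #{S_5 ≥ 4} + #{S_5 ≥ 5} = 1 + 1 = 2.
#{M_5 = 3} = 7 - 2 = 5.
P(M_5 = 3) = 5/32 = 5/32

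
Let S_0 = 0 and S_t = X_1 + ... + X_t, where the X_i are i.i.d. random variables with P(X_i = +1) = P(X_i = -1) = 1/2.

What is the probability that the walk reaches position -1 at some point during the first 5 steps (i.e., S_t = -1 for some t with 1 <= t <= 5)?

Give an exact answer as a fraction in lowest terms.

Answer: 11/16

Derivation:
Count via complement. Let g(t,s) = #length-t paths at position s with S_1..S_t all ≠ -1.
g(t,s) = g(t-1,s-1) + g(t-1,s+1) for s ≠ -1; g(t,-1) = 0.
t=0: g(0,0)=1
t=1: g(1,1)=1
t=2: g(2,0)=1 g(2,2)=1
t=3: g(3,1)=2 g(3,3)=1
t=4: g(4,0)=2 g(4,2)=3 g(4,4)=1
t=5: g(5,1)=5 g(5,3)=4 g(5,5)=1
Paths never hitting -1: Σ_s g(5,s) = 10
Paths hitting -1: 2^5 - 10 = 22
P = 22/32 = 11/16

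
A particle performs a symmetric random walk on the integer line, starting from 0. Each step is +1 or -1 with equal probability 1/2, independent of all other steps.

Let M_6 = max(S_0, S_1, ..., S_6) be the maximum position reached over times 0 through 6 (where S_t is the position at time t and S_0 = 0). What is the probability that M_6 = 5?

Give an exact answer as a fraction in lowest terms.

Answer: 1/64

Derivation:
Let M_6 = max(S_0,...,S_6). Use the reflection principle: for j ≥ 1, #{paths with M_6 ≥ j} = #{S_6 ≥ j} + #{S_6 ≥ j+1}.
By reflection, #{M_6 ≥ 5} = #{S_6 ≥ 5} + #{S_6 ≥ 6} = 1 + 1 = 2.
#{M_6 ≥ 6} = #{S_6 ≥ 6} + #{S_6 ≥ 7} = 1 + 0 = 1.
#{M_6 = 5} = 2 - 1 = 1.
P(M_6 = 5) = 1/64 = 1/64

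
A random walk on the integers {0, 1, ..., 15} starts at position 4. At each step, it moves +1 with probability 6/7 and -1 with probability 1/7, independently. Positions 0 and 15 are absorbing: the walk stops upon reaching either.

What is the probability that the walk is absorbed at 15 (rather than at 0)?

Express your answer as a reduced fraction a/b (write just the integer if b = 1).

Biased walk: p = 6/7, q = 1/7, r = q/p = 1/6
Gambler's ruin: P(hit 15 before 0 | start at 4) = (1 - r^a)/(1 - r^N)
r^4 = 1/1296; r^15 = 1/470184984576
P = (1 - 1/1296) / (1 - 1/470184984576) = 1295/1296 / 470184984575/470184984576 = 93964437504/94036996915

Answer: 93964437504/94036996915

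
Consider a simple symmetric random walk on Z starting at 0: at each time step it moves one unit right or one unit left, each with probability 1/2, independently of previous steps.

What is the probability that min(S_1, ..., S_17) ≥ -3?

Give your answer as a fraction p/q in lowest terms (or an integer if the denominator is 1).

Let f(t,s) = #length-t paths at position s with S_1..S_t all ≥ -3.
f(t,s) = f(t-1,s-1) + f(t-1,s+1) for s ≥ -3; f(t,s) = 0 for s < -3.
t=0: f(0,0)=1
t=1: f(1,-1)=1 f(1,1)=1
t=2: f(2,-2)=1 f(2,0)=2 f(2,2)=1
t=3: f(3,-3)=1 f(3,-1)=3 f(3,1)=3 f(3,3)=1
t=4: f(4,-2)=4 f(4,0)=6 f(4,2)=4 f(4,4)=1
t=5: f(5,-3)=4 f(5,-1)=10 f(5,1)=10 f(5,3)=5 f(5,5)=1
t=6: f(6,-2)=14 f(6,0)=20 f(6,2)=15 f(6,4)=6 f(6,6)=1
t=7: f(7,-3)=14 f(7,-1)=34 f(7,1)=35 f(7,3)=21 f(7,5)=7 f(7,7)=1
t=8: f(8,-2)=48 f(8,0)=69 f(8,2)=56 f(8,4)=28 f(8,6)=8 f(8,8)=1
t=9: f(9,-3)=48 f(9,-1)=117 f(9,1)=125 f(9,3)=84 f(9,5)=36 f(9,7)=9 f(9,9)=1
t=10: f(10,-2)=165 f(10,0)=242 f(10,2)=209 f(10,4)=120 f(10,6)=45 f(10,8)=10 f(10,10)=1
t=11: f(11,-3)=165 f(11,-1)=407 f(11,1)=451 f(11,3)=329 f(11,5)=165 f(11,7)=55 f(11,9)=11 f(11,11)=1
t=12: f(12,-2)=572 f(12,0)=858 f(12,2)=780 f(12,4)=494 f(12,6)=220 f(12,8)=66 f(12,10)=12 f(12,12)=1
t=13: f(13,-3)=572 f(13,-1)=1430 f(13,1)=1638 f(13,3)=1274 f(13,5)=714 f(13,7)=286 f(13,9)=78 f(13,11)=13 f(13,13)=1
t=14: f(14,-2)=2002 f(14,0)=3068 f(14,2)=2912 f(14,4)=1988 f(14,6)=1000 f(14,8)=364 f(14,10)=91 f(14,12)=14 f(14,14)=1
t=15: f(15,-3)=2002 f(15,-1)=5070 f(15,1)=5980 f(15,3)=4900 f(15,5)=2988 f(15,7)=1364 f(15,9)=455 f(15,11)=105 f(15,13)=15 f(15,15)=1
t=16: f(16,-2)=7072 f(16,0)=11050 f(16,2)=10880 f(16,4)=7888 f(16,6)=4352 f(16,8)=1819 f(16,10)=560 f(16,12)=120 f(16,14)=16 f(16,16)=1
t=17: f(17,-3)=7072 f(17,-1)=18122 f(17,1)=21930 f(17,3)=18768 f(17,5)=12240 f(17,7)=6171 f(17,9)=2379 f(17,11)=680 f(17,13)=136 f(17,15)=17 f(17,17)=1
Σ_s f(17,s) = 87516
P = 87516/131072 = 21879/32768

Answer: 21879/32768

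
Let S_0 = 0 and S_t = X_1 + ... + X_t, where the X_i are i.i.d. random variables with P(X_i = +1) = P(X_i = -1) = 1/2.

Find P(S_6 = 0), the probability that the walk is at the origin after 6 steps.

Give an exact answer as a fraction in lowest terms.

To return to 0 after 6 steps: need exactly 3 steps of +1 and 3 of -1.
Favorable paths: C(6,3) = 20
Total paths: 2^6 = 64
P = 20/64 = 5/16

Answer: 5/16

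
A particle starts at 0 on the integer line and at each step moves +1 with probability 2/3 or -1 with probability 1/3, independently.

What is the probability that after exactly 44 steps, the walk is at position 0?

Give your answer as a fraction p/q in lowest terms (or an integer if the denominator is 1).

To be at 0 after 44 steps: need exactly 22 steps of +1 and 22 of -1.
Number of such sequences: C(44,22) = 2104098963720
Each has probability (2/3)^22 · (1/3)^22 = 4194304/984770902183611232881
P = 2104098963720 · 4194304/984770902183611232881 = 2941743566642216960/328256967394537077627

Answer: 2941743566642216960/328256967394537077627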